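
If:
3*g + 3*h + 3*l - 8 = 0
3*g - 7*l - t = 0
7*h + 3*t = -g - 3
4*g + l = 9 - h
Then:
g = 19/9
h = -4/9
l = 1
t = -2/3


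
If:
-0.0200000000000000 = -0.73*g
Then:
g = 0.03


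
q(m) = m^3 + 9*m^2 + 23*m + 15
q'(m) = 3*m^2 + 18*m + 23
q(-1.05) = -0.39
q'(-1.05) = 7.41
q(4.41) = 377.23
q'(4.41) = 160.72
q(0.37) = 24.79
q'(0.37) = 30.07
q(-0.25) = 9.80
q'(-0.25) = 18.69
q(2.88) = 179.78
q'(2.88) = 99.72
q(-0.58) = 4.49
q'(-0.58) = 13.57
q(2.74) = 166.16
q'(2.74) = 94.84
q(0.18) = 19.44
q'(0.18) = 26.34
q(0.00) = 15.00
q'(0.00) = 23.00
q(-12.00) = -693.00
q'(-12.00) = 239.00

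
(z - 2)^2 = z^2 - 4*z + 4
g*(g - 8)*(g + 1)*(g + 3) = g^4 - 4*g^3 - 29*g^2 - 24*g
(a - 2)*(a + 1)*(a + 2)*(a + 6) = a^4 + 7*a^3 + 2*a^2 - 28*a - 24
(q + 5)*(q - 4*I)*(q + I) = q^3 + 5*q^2 - 3*I*q^2 + 4*q - 15*I*q + 20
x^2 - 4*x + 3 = (x - 3)*(x - 1)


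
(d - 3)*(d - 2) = d^2 - 5*d + 6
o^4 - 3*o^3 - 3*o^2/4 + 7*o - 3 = (o - 2)^2*(o - 1/2)*(o + 3/2)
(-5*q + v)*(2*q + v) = -10*q^2 - 3*q*v + v^2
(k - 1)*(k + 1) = k^2 - 1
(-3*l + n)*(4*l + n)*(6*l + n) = -72*l^3 - 6*l^2*n + 7*l*n^2 + n^3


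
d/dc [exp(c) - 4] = exp(c)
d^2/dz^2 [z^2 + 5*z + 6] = 2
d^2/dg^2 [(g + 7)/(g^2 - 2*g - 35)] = 2*((-3*g - 5)*(-g^2 + 2*g + 35) - 4*(g - 1)^2*(g + 7))/(-g^2 + 2*g + 35)^3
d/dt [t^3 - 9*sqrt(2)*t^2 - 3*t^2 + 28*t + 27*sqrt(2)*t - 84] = 3*t^2 - 18*sqrt(2)*t - 6*t + 28 + 27*sqrt(2)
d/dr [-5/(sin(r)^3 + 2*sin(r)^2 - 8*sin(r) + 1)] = 5*(3*sin(r)^2 + 4*sin(r) - 8)*cos(r)/(sin(r)^3 + 2*sin(r)^2 - 8*sin(r) + 1)^2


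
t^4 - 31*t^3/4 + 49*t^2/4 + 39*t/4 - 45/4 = (t - 5)*(t - 3)*(t - 3/4)*(t + 1)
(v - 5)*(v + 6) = v^2 + v - 30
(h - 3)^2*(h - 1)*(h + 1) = h^4 - 6*h^3 + 8*h^2 + 6*h - 9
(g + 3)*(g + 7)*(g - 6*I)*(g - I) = g^4 + 10*g^3 - 7*I*g^3 + 15*g^2 - 70*I*g^2 - 60*g - 147*I*g - 126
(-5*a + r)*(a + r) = -5*a^2 - 4*a*r + r^2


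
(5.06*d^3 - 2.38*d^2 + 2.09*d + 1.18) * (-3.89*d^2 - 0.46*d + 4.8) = -19.6834*d^5 + 6.9306*d^4 + 17.2527*d^3 - 16.9756*d^2 + 9.4892*d + 5.664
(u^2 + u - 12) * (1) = u^2 + u - 12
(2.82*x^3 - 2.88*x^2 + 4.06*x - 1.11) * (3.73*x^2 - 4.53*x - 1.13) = 10.5186*x^5 - 23.517*x^4 + 25.0036*x^3 - 19.2777*x^2 + 0.440500000000002*x + 1.2543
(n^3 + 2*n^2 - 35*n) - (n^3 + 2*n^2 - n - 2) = 2 - 34*n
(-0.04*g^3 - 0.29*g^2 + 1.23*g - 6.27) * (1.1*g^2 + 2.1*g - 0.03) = -0.044*g^5 - 0.403*g^4 + 0.7452*g^3 - 4.3053*g^2 - 13.2039*g + 0.1881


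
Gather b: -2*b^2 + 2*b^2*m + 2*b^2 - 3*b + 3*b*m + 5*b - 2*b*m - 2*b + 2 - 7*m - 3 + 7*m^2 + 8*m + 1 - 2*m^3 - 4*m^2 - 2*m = 2*b^2*m + b*m - 2*m^3 + 3*m^2 - m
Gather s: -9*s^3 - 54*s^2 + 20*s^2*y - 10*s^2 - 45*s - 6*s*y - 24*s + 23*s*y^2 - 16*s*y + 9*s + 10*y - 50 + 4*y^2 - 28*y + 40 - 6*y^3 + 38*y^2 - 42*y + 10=-9*s^3 + s^2*(20*y - 64) + s*(23*y^2 - 22*y - 60) - 6*y^3 + 42*y^2 - 60*y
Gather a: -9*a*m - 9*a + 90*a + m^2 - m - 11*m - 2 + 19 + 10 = a*(81 - 9*m) + m^2 - 12*m + 27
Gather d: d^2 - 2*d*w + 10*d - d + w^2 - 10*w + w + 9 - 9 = d^2 + d*(9 - 2*w) + w^2 - 9*w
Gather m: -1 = -1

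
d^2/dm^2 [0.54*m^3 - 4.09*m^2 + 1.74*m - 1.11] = 3.24*m - 8.18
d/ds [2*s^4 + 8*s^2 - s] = 8*s^3 + 16*s - 1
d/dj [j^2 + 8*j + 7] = 2*j + 8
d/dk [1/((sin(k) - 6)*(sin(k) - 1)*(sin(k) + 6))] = (-3*sin(k)^2 + 2*sin(k) + 36)*cos(k)/((sin(k) - 6)^2*(sin(k) - 1)^2*(sin(k) + 6)^2)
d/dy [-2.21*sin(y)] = -2.21*cos(y)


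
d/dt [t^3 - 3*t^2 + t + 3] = 3*t^2 - 6*t + 1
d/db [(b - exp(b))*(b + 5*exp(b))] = 4*b*exp(b) + 2*b - 10*exp(2*b) + 4*exp(b)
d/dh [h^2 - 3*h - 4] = 2*h - 3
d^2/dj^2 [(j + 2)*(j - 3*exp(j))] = -3*j*exp(j) - 12*exp(j) + 2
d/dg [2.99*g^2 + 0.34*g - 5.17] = 5.98*g + 0.34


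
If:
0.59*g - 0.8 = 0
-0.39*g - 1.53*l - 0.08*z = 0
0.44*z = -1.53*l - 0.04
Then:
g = 1.36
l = -0.42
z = 1.36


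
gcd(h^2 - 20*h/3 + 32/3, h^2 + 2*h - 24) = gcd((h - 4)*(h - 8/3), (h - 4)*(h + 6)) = h - 4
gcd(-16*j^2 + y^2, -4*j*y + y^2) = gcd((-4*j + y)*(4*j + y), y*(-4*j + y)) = -4*j + y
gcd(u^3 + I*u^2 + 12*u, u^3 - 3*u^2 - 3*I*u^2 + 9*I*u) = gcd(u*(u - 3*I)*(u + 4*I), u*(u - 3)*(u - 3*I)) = u^2 - 3*I*u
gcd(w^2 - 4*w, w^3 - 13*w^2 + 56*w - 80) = w - 4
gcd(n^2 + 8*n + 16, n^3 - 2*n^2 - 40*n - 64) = n + 4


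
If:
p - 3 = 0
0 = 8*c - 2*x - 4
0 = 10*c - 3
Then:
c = 3/10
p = 3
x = -4/5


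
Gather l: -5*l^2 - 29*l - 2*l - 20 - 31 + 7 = -5*l^2 - 31*l - 44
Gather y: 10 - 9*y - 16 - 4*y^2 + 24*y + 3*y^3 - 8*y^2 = 3*y^3 - 12*y^2 + 15*y - 6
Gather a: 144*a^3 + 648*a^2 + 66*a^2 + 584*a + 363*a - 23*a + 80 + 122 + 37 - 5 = 144*a^3 + 714*a^2 + 924*a + 234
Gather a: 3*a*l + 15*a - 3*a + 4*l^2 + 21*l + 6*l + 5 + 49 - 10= a*(3*l + 12) + 4*l^2 + 27*l + 44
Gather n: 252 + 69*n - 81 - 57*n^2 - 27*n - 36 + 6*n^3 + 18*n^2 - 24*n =6*n^3 - 39*n^2 + 18*n + 135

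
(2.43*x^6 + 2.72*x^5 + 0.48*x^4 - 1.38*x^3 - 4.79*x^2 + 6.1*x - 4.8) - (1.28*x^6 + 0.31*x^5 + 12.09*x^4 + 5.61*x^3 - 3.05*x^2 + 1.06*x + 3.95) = 1.15*x^6 + 2.41*x^5 - 11.61*x^4 - 6.99*x^3 - 1.74*x^2 + 5.04*x - 8.75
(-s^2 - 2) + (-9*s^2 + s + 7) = -10*s^2 + s + 5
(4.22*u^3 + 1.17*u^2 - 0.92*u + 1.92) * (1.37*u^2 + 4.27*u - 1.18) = 5.7814*u^5 + 19.6223*u^4 - 1.2441*u^3 - 2.6786*u^2 + 9.284*u - 2.2656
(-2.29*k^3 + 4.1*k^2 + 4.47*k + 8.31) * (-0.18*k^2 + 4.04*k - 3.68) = 0.4122*k^5 - 9.9896*k^4 + 24.1866*k^3 + 1.475*k^2 + 17.1228*k - 30.5808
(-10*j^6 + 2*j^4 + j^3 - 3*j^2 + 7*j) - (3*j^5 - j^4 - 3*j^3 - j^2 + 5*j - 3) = -10*j^6 - 3*j^5 + 3*j^4 + 4*j^3 - 2*j^2 + 2*j + 3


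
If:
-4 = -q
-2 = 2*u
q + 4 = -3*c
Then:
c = -8/3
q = 4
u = -1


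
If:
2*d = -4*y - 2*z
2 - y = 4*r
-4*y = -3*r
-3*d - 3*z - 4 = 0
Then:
No Solution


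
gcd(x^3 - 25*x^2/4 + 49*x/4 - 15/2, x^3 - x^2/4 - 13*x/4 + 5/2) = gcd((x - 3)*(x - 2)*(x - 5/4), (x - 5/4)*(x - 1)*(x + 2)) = x - 5/4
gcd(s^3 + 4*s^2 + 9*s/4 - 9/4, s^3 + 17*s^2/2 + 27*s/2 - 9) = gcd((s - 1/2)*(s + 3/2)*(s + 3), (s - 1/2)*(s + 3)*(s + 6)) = s^2 + 5*s/2 - 3/2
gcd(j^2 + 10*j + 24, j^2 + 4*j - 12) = j + 6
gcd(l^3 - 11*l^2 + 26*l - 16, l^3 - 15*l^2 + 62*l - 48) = l^2 - 9*l + 8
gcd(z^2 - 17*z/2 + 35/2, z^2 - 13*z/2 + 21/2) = z - 7/2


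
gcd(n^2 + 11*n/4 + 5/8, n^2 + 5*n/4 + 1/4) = n + 1/4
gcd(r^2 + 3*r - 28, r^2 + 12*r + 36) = 1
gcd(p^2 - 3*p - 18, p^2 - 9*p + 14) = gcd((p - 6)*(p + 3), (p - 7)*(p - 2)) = 1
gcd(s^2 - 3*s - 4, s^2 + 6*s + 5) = s + 1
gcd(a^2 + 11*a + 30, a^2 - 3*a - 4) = 1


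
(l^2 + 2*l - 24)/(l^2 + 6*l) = (l - 4)/l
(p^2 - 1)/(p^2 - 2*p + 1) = (p + 1)/(p - 1)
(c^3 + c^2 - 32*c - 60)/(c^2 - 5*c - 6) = (c^2 + 7*c + 10)/(c + 1)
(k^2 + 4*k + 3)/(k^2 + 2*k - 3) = (k + 1)/(k - 1)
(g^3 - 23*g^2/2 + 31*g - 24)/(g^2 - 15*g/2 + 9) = (g^2 - 10*g + 16)/(g - 6)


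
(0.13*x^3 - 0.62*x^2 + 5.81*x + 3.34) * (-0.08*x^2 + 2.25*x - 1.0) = -0.0104*x^5 + 0.3421*x^4 - 1.9898*x^3 + 13.4253*x^2 + 1.705*x - 3.34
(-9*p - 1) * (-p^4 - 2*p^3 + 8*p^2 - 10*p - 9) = 9*p^5 + 19*p^4 - 70*p^3 + 82*p^2 + 91*p + 9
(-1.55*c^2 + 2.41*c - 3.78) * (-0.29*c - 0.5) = 0.4495*c^3 + 0.0761000000000001*c^2 - 0.1088*c + 1.89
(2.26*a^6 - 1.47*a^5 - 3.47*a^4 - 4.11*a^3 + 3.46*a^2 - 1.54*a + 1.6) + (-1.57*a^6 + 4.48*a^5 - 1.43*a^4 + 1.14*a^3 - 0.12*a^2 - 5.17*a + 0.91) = 0.69*a^6 + 3.01*a^5 - 4.9*a^4 - 2.97*a^3 + 3.34*a^2 - 6.71*a + 2.51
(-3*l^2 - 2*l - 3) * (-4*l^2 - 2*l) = 12*l^4 + 14*l^3 + 16*l^2 + 6*l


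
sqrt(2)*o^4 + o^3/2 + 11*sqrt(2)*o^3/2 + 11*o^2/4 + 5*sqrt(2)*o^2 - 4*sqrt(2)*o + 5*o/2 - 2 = (o - 1/2)*(o + 2)*(o + 4)*(sqrt(2)*o + 1/2)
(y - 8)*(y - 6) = y^2 - 14*y + 48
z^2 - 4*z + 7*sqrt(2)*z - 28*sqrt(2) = (z - 4)*(z + 7*sqrt(2))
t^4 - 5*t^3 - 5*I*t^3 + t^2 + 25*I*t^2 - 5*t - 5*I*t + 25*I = (t - 5)*(t - 5*I)*(t - I)*(t + I)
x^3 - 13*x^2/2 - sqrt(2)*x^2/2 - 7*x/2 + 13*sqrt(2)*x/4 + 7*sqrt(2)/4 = (x - 7)*(x + 1/2)*(x - sqrt(2)/2)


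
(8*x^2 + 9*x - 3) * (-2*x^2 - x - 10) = -16*x^4 - 26*x^3 - 83*x^2 - 87*x + 30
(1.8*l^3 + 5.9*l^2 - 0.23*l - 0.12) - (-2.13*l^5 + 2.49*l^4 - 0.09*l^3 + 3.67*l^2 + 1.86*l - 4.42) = 2.13*l^5 - 2.49*l^4 + 1.89*l^3 + 2.23*l^2 - 2.09*l + 4.3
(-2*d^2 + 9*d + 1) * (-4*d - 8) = 8*d^3 - 20*d^2 - 76*d - 8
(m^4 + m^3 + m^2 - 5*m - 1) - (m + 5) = m^4 + m^3 + m^2 - 6*m - 6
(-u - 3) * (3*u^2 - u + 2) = -3*u^3 - 8*u^2 + u - 6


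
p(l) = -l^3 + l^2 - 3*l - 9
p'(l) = -3*l^2 + 2*l - 3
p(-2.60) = 23.14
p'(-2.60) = -28.48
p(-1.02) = -3.84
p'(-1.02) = -8.16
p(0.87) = -11.51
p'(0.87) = -3.53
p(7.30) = -366.63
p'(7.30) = -148.27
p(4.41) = -88.55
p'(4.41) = -52.52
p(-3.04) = 37.46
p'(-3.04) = -36.80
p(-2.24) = 13.98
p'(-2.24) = -22.53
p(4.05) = -71.18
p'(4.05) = -44.11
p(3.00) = -36.00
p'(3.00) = -24.00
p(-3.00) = 36.00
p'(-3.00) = -36.00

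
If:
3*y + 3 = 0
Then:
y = -1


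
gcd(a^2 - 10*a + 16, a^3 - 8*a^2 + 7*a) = 1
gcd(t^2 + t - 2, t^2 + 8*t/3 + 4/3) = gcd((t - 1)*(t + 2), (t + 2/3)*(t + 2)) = t + 2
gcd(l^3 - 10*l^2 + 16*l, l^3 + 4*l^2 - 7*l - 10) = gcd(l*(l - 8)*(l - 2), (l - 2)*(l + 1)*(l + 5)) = l - 2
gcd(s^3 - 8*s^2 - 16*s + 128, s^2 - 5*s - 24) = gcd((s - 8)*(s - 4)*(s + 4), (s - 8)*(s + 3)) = s - 8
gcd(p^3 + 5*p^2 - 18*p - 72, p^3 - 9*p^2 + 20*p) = p - 4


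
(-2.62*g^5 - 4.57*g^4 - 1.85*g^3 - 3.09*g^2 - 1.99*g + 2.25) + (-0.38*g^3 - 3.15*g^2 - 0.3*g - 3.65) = -2.62*g^5 - 4.57*g^4 - 2.23*g^3 - 6.24*g^2 - 2.29*g - 1.4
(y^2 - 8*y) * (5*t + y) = 5*t*y^2 - 40*t*y + y^3 - 8*y^2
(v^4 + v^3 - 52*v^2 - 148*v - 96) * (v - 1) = v^5 - 53*v^3 - 96*v^2 + 52*v + 96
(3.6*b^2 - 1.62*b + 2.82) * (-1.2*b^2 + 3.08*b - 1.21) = -4.32*b^4 + 13.032*b^3 - 12.7296*b^2 + 10.6458*b - 3.4122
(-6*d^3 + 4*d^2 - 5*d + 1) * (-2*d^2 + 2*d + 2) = 12*d^5 - 20*d^4 + 6*d^3 - 4*d^2 - 8*d + 2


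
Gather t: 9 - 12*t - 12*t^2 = -12*t^2 - 12*t + 9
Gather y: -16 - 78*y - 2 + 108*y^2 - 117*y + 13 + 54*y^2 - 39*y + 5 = 162*y^2 - 234*y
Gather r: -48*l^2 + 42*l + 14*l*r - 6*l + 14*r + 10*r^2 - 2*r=-48*l^2 + 36*l + 10*r^2 + r*(14*l + 12)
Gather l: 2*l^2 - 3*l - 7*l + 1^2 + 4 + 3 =2*l^2 - 10*l + 8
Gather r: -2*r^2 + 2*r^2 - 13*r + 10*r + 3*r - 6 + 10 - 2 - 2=0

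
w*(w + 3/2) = w^2 + 3*w/2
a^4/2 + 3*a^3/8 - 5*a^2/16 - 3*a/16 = a*(a/2 + 1/4)*(a - 3/4)*(a + 1)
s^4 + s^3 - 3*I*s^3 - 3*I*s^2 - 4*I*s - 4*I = (s + 1)*(s - 2*I)^2*(s + I)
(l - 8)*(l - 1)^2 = l^3 - 10*l^2 + 17*l - 8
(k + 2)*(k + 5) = k^2 + 7*k + 10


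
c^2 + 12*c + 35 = (c + 5)*(c + 7)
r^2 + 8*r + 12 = (r + 2)*(r + 6)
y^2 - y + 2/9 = (y - 2/3)*(y - 1/3)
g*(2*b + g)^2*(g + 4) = 4*b^2*g^2 + 16*b^2*g + 4*b*g^3 + 16*b*g^2 + g^4 + 4*g^3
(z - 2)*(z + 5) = z^2 + 3*z - 10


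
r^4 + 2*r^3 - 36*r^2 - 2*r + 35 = (r - 5)*(r - 1)*(r + 1)*(r + 7)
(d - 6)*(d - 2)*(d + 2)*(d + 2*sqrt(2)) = d^4 - 6*d^3 + 2*sqrt(2)*d^3 - 12*sqrt(2)*d^2 - 4*d^2 - 8*sqrt(2)*d + 24*d + 48*sqrt(2)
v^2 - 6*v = v*(v - 6)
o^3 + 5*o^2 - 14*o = o*(o - 2)*(o + 7)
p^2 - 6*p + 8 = (p - 4)*(p - 2)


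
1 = 1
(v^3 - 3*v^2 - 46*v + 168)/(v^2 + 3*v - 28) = v - 6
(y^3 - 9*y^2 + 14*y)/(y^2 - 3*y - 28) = y*(y - 2)/(y + 4)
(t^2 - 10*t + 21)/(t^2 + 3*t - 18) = (t - 7)/(t + 6)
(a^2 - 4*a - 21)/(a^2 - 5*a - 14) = (a + 3)/(a + 2)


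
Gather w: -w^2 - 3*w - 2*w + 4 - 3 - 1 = -w^2 - 5*w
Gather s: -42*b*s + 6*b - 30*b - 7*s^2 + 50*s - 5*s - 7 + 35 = -24*b - 7*s^2 + s*(45 - 42*b) + 28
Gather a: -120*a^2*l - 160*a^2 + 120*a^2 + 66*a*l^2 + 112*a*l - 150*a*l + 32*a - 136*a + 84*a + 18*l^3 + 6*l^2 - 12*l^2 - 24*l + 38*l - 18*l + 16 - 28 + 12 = a^2*(-120*l - 40) + a*(66*l^2 - 38*l - 20) + 18*l^3 - 6*l^2 - 4*l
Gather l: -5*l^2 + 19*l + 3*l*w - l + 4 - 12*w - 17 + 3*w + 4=-5*l^2 + l*(3*w + 18) - 9*w - 9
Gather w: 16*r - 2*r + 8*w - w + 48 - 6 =14*r + 7*w + 42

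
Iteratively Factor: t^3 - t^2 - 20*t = (t)*(t^2 - t - 20) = t*(t + 4)*(t - 5)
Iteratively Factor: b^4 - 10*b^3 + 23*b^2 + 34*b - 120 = (b - 3)*(b^3 - 7*b^2 + 2*b + 40) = (b - 5)*(b - 3)*(b^2 - 2*b - 8) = (b - 5)*(b - 4)*(b - 3)*(b + 2)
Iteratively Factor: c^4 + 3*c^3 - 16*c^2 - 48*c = (c + 4)*(c^3 - c^2 - 12*c) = (c - 4)*(c + 4)*(c^2 + 3*c) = c*(c - 4)*(c + 4)*(c + 3)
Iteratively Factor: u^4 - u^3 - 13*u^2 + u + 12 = (u - 4)*(u^3 + 3*u^2 - u - 3) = (u - 4)*(u + 3)*(u^2 - 1) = (u - 4)*(u - 1)*(u + 3)*(u + 1)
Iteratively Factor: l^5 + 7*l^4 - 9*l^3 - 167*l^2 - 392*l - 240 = (l + 1)*(l^4 + 6*l^3 - 15*l^2 - 152*l - 240) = (l + 1)*(l + 3)*(l^3 + 3*l^2 - 24*l - 80) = (l + 1)*(l + 3)*(l + 4)*(l^2 - l - 20) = (l - 5)*(l + 1)*(l + 3)*(l + 4)*(l + 4)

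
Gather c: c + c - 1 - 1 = 2*c - 2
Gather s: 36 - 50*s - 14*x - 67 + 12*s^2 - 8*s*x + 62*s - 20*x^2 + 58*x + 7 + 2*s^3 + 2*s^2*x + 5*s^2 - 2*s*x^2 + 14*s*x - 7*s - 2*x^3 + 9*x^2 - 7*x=2*s^3 + s^2*(2*x + 17) + s*(-2*x^2 + 6*x + 5) - 2*x^3 - 11*x^2 + 37*x - 24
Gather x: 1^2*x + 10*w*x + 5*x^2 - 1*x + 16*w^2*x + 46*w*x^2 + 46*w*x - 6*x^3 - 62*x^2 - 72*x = -6*x^3 + x^2*(46*w - 57) + x*(16*w^2 + 56*w - 72)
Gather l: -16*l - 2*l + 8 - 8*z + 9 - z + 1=-18*l - 9*z + 18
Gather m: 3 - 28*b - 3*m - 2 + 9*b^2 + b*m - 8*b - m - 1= 9*b^2 - 36*b + m*(b - 4)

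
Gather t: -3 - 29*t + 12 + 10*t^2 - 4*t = 10*t^2 - 33*t + 9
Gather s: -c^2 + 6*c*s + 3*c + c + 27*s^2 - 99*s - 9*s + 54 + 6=-c^2 + 4*c + 27*s^2 + s*(6*c - 108) + 60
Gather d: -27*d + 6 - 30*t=-27*d - 30*t + 6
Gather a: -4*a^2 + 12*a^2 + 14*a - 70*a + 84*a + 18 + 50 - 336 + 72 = 8*a^2 + 28*a - 196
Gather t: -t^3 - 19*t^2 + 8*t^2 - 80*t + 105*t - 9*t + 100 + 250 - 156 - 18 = -t^3 - 11*t^2 + 16*t + 176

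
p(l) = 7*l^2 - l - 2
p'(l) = 14*l - 1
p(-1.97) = 27.14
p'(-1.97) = -28.58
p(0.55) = -0.43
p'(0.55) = 6.70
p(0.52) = -0.63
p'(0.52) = 6.28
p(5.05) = 171.47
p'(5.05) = 69.70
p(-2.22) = 34.72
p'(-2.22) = -32.08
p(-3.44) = 84.28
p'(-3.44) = -49.16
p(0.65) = 0.31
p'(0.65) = 8.10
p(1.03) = 4.40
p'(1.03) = 13.42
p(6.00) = 244.00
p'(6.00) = 83.00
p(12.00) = 994.00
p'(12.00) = 167.00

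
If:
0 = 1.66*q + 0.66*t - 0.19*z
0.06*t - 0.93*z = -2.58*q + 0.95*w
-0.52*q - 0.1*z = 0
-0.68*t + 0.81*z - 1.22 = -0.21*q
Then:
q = -0.96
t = 3.84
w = -7.23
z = 4.98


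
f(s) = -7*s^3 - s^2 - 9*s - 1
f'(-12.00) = -3009.00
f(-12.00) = 12059.00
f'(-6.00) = -753.00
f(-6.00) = 1529.00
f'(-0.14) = -9.13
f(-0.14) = 0.26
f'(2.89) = -190.17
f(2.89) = -204.33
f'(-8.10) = -1370.61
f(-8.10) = 3726.38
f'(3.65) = -296.07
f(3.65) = -387.56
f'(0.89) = -27.41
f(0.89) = -14.74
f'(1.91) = -89.43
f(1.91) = -70.61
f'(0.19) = -10.14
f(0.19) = -2.79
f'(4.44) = -431.87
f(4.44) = -673.37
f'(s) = -21*s^2 - 2*s - 9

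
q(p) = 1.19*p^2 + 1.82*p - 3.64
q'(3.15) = 9.32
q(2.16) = 5.84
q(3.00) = 12.53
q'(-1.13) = -0.87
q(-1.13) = -4.18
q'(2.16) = 6.96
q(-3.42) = 4.05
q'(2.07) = 6.75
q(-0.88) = -4.32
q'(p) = 2.38*p + 1.82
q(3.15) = 13.90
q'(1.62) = 5.68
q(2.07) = 5.23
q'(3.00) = 8.96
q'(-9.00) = -19.60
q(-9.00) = 76.37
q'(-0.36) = 0.96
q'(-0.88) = -0.27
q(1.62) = 2.43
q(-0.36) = -4.14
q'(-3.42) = -6.32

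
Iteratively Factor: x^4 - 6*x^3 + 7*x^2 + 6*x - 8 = (x - 1)*(x^3 - 5*x^2 + 2*x + 8) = (x - 4)*(x - 1)*(x^2 - x - 2) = (x - 4)*(x - 1)*(x + 1)*(x - 2)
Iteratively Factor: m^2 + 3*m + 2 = (m + 1)*(m + 2)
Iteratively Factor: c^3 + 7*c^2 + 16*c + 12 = (c + 3)*(c^2 + 4*c + 4) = (c + 2)*(c + 3)*(c + 2)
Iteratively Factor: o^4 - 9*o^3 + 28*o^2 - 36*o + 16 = (o - 2)*(o^3 - 7*o^2 + 14*o - 8) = (o - 4)*(o - 2)*(o^2 - 3*o + 2) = (o - 4)*(o - 2)*(o - 1)*(o - 2)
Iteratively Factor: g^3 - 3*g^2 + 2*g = (g - 2)*(g^2 - g) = (g - 2)*(g - 1)*(g)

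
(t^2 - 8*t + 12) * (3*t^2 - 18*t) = 3*t^4 - 42*t^3 + 180*t^2 - 216*t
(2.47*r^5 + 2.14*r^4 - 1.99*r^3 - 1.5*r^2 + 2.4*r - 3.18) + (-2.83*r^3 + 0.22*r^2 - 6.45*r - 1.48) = 2.47*r^5 + 2.14*r^4 - 4.82*r^3 - 1.28*r^2 - 4.05*r - 4.66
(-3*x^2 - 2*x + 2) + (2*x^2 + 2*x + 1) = 3 - x^2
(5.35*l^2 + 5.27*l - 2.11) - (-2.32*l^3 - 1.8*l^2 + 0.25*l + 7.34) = 2.32*l^3 + 7.15*l^2 + 5.02*l - 9.45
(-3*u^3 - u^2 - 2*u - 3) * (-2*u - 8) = 6*u^4 + 26*u^3 + 12*u^2 + 22*u + 24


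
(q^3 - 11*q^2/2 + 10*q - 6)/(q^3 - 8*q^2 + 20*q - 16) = (q - 3/2)/(q - 4)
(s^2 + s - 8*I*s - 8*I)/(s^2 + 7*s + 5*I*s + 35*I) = (s^2 + s*(1 - 8*I) - 8*I)/(s^2 + s*(7 + 5*I) + 35*I)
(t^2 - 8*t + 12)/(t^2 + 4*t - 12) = (t - 6)/(t + 6)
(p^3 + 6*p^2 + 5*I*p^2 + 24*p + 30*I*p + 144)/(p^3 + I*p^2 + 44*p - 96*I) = (p + 6)/(p - 4*I)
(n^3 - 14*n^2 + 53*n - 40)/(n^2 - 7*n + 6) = (n^2 - 13*n + 40)/(n - 6)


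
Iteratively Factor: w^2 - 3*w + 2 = (w - 2)*(w - 1)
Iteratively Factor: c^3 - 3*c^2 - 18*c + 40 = (c + 4)*(c^2 - 7*c + 10) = (c - 2)*(c + 4)*(c - 5)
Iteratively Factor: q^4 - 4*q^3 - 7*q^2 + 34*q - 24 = (q - 1)*(q^3 - 3*q^2 - 10*q + 24) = (q - 2)*(q - 1)*(q^2 - q - 12) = (q - 4)*(q - 2)*(q - 1)*(q + 3)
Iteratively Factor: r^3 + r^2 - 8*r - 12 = (r - 3)*(r^2 + 4*r + 4) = (r - 3)*(r + 2)*(r + 2)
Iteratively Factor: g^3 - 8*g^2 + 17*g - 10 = (g - 1)*(g^2 - 7*g + 10) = (g - 5)*(g - 1)*(g - 2)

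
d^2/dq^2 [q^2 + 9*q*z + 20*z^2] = 2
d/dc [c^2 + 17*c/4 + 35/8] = 2*c + 17/4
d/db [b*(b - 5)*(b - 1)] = 3*b^2 - 12*b + 5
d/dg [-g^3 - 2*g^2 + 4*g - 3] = -3*g^2 - 4*g + 4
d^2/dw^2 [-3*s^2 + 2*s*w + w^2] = 2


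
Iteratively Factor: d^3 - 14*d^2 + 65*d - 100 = (d - 5)*(d^2 - 9*d + 20) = (d - 5)^2*(d - 4)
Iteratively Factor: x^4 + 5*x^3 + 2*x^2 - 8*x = (x - 1)*(x^3 + 6*x^2 + 8*x) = (x - 1)*(x + 4)*(x^2 + 2*x) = x*(x - 1)*(x + 4)*(x + 2)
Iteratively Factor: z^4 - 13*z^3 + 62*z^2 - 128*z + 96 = (z - 4)*(z^3 - 9*z^2 + 26*z - 24) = (z - 4)^2*(z^2 - 5*z + 6) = (z - 4)^2*(z - 2)*(z - 3)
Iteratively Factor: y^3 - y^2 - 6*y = (y - 3)*(y^2 + 2*y) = (y - 3)*(y + 2)*(y)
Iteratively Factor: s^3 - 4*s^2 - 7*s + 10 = (s + 2)*(s^2 - 6*s + 5) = (s - 5)*(s + 2)*(s - 1)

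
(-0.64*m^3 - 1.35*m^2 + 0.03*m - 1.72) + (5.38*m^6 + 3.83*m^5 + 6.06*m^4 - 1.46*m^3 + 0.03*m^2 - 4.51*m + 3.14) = 5.38*m^6 + 3.83*m^5 + 6.06*m^4 - 2.1*m^3 - 1.32*m^2 - 4.48*m + 1.42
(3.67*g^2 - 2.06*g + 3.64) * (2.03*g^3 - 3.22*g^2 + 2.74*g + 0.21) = 7.4501*g^5 - 15.9992*g^4 + 24.0782*g^3 - 16.5945*g^2 + 9.541*g + 0.7644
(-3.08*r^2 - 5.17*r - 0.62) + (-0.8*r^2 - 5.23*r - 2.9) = -3.88*r^2 - 10.4*r - 3.52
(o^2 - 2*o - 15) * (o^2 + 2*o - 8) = o^4 - 27*o^2 - 14*o + 120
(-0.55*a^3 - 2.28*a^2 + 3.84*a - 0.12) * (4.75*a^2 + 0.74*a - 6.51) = -2.6125*a^5 - 11.237*a^4 + 20.1333*a^3 + 17.1144*a^2 - 25.0872*a + 0.7812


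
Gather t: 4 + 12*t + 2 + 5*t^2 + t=5*t^2 + 13*t + 6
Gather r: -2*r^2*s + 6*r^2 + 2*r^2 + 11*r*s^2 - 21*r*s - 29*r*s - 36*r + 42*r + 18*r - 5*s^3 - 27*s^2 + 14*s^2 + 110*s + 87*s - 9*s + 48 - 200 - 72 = r^2*(8 - 2*s) + r*(11*s^2 - 50*s + 24) - 5*s^3 - 13*s^2 + 188*s - 224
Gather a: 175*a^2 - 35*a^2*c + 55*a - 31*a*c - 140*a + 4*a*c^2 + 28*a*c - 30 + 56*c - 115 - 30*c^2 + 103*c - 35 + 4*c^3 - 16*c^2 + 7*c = a^2*(175 - 35*c) + a*(4*c^2 - 3*c - 85) + 4*c^3 - 46*c^2 + 166*c - 180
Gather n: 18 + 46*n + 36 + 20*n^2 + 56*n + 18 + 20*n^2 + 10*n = 40*n^2 + 112*n + 72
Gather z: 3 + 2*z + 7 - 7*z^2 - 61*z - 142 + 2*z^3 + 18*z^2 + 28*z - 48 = 2*z^3 + 11*z^2 - 31*z - 180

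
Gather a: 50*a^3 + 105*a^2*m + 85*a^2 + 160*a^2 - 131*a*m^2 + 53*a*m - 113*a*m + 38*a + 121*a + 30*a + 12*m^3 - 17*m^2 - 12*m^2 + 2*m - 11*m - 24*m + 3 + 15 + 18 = 50*a^3 + a^2*(105*m + 245) + a*(-131*m^2 - 60*m + 189) + 12*m^3 - 29*m^2 - 33*m + 36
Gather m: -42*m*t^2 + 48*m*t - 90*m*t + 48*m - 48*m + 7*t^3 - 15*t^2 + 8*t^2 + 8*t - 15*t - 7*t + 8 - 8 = m*(-42*t^2 - 42*t) + 7*t^3 - 7*t^2 - 14*t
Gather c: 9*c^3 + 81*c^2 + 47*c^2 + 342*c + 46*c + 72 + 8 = 9*c^3 + 128*c^2 + 388*c + 80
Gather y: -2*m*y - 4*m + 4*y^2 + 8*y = -4*m + 4*y^2 + y*(8 - 2*m)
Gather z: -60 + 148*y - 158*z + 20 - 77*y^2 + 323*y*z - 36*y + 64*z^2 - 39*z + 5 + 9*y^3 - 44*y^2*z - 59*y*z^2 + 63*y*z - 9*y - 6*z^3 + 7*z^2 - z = 9*y^3 - 77*y^2 + 103*y - 6*z^3 + z^2*(71 - 59*y) + z*(-44*y^2 + 386*y - 198) - 35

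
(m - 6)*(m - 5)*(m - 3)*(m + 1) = m^4 - 13*m^3 + 49*m^2 - 27*m - 90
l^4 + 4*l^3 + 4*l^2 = l^2*(l + 2)^2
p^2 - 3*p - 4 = (p - 4)*(p + 1)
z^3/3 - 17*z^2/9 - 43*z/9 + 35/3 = (z/3 + 1)*(z - 7)*(z - 5/3)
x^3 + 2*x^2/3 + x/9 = x*(x + 1/3)^2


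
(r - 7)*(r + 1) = r^2 - 6*r - 7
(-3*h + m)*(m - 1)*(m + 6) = -3*h*m^2 - 15*h*m + 18*h + m^3 + 5*m^2 - 6*m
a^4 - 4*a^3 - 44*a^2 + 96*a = a*(a - 8)*(a - 2)*(a + 6)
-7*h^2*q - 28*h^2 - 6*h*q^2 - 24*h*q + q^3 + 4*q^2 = (-7*h + q)*(h + q)*(q + 4)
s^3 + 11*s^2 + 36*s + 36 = (s + 2)*(s + 3)*(s + 6)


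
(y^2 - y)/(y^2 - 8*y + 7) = y/(y - 7)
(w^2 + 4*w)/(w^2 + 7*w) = (w + 4)/(w + 7)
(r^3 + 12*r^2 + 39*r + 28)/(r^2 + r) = r + 11 + 28/r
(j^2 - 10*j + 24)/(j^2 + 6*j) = (j^2 - 10*j + 24)/(j*(j + 6))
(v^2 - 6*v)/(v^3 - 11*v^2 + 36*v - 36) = v/(v^2 - 5*v + 6)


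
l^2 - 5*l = l*(l - 5)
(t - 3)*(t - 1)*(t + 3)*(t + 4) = t^4 + 3*t^3 - 13*t^2 - 27*t + 36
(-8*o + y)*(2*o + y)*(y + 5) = -16*o^2*y - 80*o^2 - 6*o*y^2 - 30*o*y + y^3 + 5*y^2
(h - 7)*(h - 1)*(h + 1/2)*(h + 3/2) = h^4 - 6*h^3 - 33*h^2/4 + 8*h + 21/4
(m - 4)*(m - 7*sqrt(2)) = m^2 - 7*sqrt(2)*m - 4*m + 28*sqrt(2)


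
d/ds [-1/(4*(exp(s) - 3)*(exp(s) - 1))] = (exp(s) - 2)/(8*(exp(s) - 3)^2*sinh(s/2)^2)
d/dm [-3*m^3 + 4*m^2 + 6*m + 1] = -9*m^2 + 8*m + 6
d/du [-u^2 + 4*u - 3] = 4 - 2*u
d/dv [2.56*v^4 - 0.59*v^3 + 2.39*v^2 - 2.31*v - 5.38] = 10.24*v^3 - 1.77*v^2 + 4.78*v - 2.31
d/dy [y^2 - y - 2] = 2*y - 1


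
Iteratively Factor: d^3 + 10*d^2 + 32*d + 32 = (d + 2)*(d^2 + 8*d + 16) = (d + 2)*(d + 4)*(d + 4)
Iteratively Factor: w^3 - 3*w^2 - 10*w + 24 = (w - 2)*(w^2 - w - 12) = (w - 4)*(w - 2)*(w + 3)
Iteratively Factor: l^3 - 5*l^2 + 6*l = (l)*(l^2 - 5*l + 6) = l*(l - 3)*(l - 2)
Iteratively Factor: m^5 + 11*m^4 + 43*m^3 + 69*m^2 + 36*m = (m + 3)*(m^4 + 8*m^3 + 19*m^2 + 12*m) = (m + 3)^2*(m^3 + 5*m^2 + 4*m) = m*(m + 3)^2*(m^2 + 5*m + 4) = m*(m + 1)*(m + 3)^2*(m + 4)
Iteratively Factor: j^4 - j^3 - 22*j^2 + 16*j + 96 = (j - 3)*(j^3 + 2*j^2 - 16*j - 32) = (j - 3)*(j + 2)*(j^2 - 16) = (j - 3)*(j + 2)*(j + 4)*(j - 4)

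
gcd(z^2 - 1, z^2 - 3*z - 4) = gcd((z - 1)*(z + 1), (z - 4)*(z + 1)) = z + 1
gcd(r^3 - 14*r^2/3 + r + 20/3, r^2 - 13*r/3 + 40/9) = r - 5/3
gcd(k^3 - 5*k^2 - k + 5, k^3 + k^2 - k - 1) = k^2 - 1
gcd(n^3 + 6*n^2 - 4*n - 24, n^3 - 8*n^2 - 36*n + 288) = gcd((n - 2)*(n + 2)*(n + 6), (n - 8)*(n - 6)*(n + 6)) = n + 6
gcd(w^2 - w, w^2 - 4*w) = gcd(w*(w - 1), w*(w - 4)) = w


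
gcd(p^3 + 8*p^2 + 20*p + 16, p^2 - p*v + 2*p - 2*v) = p + 2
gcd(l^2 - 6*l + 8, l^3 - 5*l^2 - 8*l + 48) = l - 4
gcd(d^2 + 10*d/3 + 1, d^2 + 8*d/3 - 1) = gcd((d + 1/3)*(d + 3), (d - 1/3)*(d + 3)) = d + 3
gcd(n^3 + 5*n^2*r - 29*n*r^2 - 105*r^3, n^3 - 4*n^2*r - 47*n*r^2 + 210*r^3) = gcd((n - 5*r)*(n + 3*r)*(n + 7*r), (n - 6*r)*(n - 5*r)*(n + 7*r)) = -n^2 - 2*n*r + 35*r^2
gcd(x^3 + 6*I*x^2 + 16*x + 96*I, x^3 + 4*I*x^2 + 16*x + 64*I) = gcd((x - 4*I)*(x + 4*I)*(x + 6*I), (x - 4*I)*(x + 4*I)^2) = x^2 + 16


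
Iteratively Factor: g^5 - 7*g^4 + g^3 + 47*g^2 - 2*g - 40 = (g - 4)*(g^4 - 3*g^3 - 11*g^2 + 3*g + 10) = (g - 4)*(g + 2)*(g^3 - 5*g^2 - g + 5) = (g - 5)*(g - 4)*(g + 2)*(g^2 - 1) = (g - 5)*(g - 4)*(g + 1)*(g + 2)*(g - 1)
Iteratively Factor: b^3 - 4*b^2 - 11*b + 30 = (b - 2)*(b^2 - 2*b - 15) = (b - 5)*(b - 2)*(b + 3)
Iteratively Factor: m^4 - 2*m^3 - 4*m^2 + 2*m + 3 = (m - 3)*(m^3 + m^2 - m - 1) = (m - 3)*(m + 1)*(m^2 - 1) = (m - 3)*(m + 1)^2*(m - 1)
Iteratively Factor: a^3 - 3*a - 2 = (a + 1)*(a^2 - a - 2) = (a + 1)^2*(a - 2)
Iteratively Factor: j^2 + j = (j)*(j + 1)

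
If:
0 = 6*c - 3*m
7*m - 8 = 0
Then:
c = 4/7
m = 8/7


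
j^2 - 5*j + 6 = (j - 3)*(j - 2)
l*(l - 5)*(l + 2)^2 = l^4 - l^3 - 16*l^2 - 20*l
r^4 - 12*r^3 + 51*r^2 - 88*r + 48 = (r - 4)^2*(r - 3)*(r - 1)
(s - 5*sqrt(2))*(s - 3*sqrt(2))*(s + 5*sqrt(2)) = s^3 - 3*sqrt(2)*s^2 - 50*s + 150*sqrt(2)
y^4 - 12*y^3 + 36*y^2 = y^2*(y - 6)^2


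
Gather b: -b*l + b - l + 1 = b*(1 - l) - l + 1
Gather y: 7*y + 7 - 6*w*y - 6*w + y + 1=-6*w + y*(8 - 6*w) + 8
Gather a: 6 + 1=7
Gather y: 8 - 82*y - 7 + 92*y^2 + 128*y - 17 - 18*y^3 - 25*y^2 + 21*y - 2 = -18*y^3 + 67*y^2 + 67*y - 18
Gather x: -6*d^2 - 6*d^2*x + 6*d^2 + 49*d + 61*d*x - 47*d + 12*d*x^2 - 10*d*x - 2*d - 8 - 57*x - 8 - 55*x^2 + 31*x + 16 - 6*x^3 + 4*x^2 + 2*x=-6*x^3 + x^2*(12*d - 51) + x*(-6*d^2 + 51*d - 24)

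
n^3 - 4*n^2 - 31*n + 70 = (n - 7)*(n - 2)*(n + 5)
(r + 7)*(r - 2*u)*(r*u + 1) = r^3*u - 2*r^2*u^2 + 7*r^2*u + r^2 - 14*r*u^2 - 2*r*u + 7*r - 14*u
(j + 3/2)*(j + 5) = j^2 + 13*j/2 + 15/2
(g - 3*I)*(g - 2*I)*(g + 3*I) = g^3 - 2*I*g^2 + 9*g - 18*I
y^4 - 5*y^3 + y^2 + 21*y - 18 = (y - 3)^2*(y - 1)*(y + 2)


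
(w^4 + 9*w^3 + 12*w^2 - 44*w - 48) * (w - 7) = w^5 + 2*w^4 - 51*w^3 - 128*w^2 + 260*w + 336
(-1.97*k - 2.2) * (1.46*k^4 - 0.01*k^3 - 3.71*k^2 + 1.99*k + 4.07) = -2.8762*k^5 - 3.1923*k^4 + 7.3307*k^3 + 4.2417*k^2 - 12.3959*k - 8.954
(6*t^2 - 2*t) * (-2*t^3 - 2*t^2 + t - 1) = -12*t^5 - 8*t^4 + 10*t^3 - 8*t^2 + 2*t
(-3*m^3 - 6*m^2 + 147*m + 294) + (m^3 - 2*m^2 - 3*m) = -2*m^3 - 8*m^2 + 144*m + 294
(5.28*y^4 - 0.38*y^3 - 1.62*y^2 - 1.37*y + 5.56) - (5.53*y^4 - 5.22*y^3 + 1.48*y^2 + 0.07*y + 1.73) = -0.25*y^4 + 4.84*y^3 - 3.1*y^2 - 1.44*y + 3.83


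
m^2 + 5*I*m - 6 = (m + 2*I)*(m + 3*I)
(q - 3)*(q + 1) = q^2 - 2*q - 3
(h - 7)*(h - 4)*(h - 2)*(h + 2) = h^4 - 11*h^3 + 24*h^2 + 44*h - 112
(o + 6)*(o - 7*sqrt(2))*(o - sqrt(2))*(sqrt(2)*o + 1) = sqrt(2)*o^4 - 15*o^3 + 6*sqrt(2)*o^3 - 90*o^2 + 6*sqrt(2)*o^2 + 14*o + 36*sqrt(2)*o + 84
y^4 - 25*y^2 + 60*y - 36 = (y - 3)*(y - 2)*(y - 1)*(y + 6)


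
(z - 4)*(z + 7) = z^2 + 3*z - 28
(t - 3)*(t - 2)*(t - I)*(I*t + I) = I*t^4 + t^3 - 4*I*t^3 - 4*t^2 + I*t^2 + t + 6*I*t + 6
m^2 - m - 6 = (m - 3)*(m + 2)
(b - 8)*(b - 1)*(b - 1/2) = b^3 - 19*b^2/2 + 25*b/2 - 4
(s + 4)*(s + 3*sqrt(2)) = s^2 + 4*s + 3*sqrt(2)*s + 12*sqrt(2)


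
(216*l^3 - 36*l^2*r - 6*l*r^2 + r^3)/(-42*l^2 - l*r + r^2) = (36*l^2 - 12*l*r + r^2)/(-7*l + r)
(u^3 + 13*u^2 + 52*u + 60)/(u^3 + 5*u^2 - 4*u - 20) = (u + 6)/(u - 2)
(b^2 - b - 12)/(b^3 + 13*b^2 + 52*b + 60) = (b^2 - b - 12)/(b^3 + 13*b^2 + 52*b + 60)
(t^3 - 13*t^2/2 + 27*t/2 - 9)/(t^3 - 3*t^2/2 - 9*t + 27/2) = (t - 2)/(t + 3)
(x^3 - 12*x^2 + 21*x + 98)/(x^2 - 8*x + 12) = (x^3 - 12*x^2 + 21*x + 98)/(x^2 - 8*x + 12)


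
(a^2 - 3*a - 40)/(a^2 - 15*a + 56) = (a + 5)/(a - 7)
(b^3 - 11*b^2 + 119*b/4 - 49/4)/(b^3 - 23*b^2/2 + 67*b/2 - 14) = (b - 7/2)/(b - 4)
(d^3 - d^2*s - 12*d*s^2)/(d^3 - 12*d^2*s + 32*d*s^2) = (-d - 3*s)/(-d + 8*s)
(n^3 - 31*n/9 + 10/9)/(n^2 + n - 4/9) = (3*n^2 + n - 10)/(3*n + 4)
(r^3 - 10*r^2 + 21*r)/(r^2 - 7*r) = r - 3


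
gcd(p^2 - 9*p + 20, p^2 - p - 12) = p - 4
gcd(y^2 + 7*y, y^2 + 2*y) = y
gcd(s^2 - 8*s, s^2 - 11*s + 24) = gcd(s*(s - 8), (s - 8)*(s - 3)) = s - 8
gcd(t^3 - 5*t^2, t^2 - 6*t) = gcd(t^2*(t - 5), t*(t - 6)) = t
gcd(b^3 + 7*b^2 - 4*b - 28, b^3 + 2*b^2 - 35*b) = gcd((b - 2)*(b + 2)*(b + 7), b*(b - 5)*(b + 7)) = b + 7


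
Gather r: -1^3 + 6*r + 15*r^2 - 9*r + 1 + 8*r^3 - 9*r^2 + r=8*r^3 + 6*r^2 - 2*r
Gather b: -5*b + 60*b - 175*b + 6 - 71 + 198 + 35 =168 - 120*b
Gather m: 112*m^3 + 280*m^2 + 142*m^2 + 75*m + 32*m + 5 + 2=112*m^3 + 422*m^2 + 107*m + 7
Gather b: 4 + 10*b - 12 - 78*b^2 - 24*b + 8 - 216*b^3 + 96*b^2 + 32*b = -216*b^3 + 18*b^2 + 18*b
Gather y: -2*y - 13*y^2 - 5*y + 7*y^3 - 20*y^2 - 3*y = 7*y^3 - 33*y^2 - 10*y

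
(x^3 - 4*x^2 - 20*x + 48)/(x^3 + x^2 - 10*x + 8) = (x - 6)/(x - 1)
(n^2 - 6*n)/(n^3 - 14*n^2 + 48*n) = 1/(n - 8)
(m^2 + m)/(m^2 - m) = (m + 1)/(m - 1)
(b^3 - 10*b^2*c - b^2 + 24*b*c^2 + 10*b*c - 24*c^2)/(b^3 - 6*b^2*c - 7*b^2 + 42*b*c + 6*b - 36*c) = (b - 4*c)/(b - 6)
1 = 1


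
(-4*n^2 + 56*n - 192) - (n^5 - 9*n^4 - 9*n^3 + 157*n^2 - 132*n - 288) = -n^5 + 9*n^4 + 9*n^3 - 161*n^2 + 188*n + 96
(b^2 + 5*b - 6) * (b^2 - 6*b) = b^4 - b^3 - 36*b^2 + 36*b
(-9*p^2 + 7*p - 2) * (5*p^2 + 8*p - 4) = -45*p^4 - 37*p^3 + 82*p^2 - 44*p + 8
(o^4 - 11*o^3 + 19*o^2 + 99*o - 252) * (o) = o^5 - 11*o^4 + 19*o^3 + 99*o^2 - 252*o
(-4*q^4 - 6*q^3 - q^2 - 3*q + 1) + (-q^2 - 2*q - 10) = -4*q^4 - 6*q^3 - 2*q^2 - 5*q - 9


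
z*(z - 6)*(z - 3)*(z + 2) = z^4 - 7*z^3 + 36*z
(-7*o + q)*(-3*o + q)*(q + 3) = 21*o^2*q + 63*o^2 - 10*o*q^2 - 30*o*q + q^3 + 3*q^2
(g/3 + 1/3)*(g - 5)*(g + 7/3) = g^3/3 - 5*g^2/9 - 43*g/9 - 35/9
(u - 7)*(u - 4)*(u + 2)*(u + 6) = u^4 - 3*u^3 - 48*u^2 + 92*u + 336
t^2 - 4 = (t - 2)*(t + 2)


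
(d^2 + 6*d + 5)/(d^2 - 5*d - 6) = (d + 5)/(d - 6)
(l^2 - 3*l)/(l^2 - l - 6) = l/(l + 2)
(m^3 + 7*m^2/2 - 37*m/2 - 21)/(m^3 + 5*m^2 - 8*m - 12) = (m - 7/2)/(m - 2)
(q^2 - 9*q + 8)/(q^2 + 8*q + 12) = (q^2 - 9*q + 8)/(q^2 + 8*q + 12)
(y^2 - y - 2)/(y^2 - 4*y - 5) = (y - 2)/(y - 5)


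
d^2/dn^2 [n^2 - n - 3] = 2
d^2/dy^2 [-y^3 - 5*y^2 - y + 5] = -6*y - 10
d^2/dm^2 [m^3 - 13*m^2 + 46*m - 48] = 6*m - 26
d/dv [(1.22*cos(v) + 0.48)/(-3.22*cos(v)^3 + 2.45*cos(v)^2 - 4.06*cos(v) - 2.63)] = (-7.8568*cos(v)^3 - 1.6478*cos(v)^2 + 2.352*cos(v) + 1.2598)*sin(v)/(10.3684*cos(v)^6 - 15.778*cos(v)^5 + 32.1489*cos(v)^4 - 2.9568*cos(v)^3 + 3.5966*cos(v)^2 + 21.3556*cos(v) + 6.9169)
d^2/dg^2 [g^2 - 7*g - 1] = 2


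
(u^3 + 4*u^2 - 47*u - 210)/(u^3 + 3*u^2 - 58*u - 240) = (u - 7)/(u - 8)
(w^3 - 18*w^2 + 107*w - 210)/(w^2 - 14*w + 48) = (w^2 - 12*w + 35)/(w - 8)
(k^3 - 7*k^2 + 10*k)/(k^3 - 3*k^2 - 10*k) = (k - 2)/(k + 2)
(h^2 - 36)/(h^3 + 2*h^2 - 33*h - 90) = (h + 6)/(h^2 + 8*h + 15)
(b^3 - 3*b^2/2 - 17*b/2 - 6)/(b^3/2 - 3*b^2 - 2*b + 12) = (2*b^3 - 3*b^2 - 17*b - 12)/(b^3 - 6*b^2 - 4*b + 24)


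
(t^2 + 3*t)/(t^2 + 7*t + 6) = t*(t + 3)/(t^2 + 7*t + 6)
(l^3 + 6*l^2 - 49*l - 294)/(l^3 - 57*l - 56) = (l^2 - l - 42)/(l^2 - 7*l - 8)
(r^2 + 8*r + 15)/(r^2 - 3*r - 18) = (r + 5)/(r - 6)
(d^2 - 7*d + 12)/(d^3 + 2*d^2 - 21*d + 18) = (d - 4)/(d^2 + 5*d - 6)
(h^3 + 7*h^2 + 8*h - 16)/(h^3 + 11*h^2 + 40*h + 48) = (h - 1)/(h + 3)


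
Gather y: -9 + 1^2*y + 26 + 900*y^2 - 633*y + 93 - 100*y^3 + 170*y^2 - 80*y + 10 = -100*y^3 + 1070*y^2 - 712*y + 120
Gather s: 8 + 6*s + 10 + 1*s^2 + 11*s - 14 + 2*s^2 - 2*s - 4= 3*s^2 + 15*s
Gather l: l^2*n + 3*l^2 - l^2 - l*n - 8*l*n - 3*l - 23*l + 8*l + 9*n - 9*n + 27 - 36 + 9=l^2*(n + 2) + l*(-9*n - 18)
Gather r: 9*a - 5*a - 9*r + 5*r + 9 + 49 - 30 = 4*a - 4*r + 28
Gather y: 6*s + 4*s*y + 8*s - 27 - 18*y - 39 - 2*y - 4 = 14*s + y*(4*s - 20) - 70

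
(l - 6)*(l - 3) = l^2 - 9*l + 18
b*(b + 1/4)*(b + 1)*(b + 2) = b^4 + 13*b^3/4 + 11*b^2/4 + b/2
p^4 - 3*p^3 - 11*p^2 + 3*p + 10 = (p - 5)*(p - 1)*(p + 1)*(p + 2)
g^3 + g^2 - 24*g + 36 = (g - 3)*(g - 2)*(g + 6)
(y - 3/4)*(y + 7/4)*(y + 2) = y^3 + 3*y^2 + 11*y/16 - 21/8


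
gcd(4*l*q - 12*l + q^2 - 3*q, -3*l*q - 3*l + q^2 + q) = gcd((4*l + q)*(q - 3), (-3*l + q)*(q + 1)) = 1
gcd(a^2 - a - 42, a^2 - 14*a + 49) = a - 7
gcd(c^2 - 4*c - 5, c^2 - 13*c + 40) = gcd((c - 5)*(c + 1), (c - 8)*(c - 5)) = c - 5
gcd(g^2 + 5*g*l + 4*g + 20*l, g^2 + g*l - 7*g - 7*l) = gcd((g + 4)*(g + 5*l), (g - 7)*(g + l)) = 1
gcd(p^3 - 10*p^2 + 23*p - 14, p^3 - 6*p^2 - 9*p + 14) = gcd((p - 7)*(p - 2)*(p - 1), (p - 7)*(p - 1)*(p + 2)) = p^2 - 8*p + 7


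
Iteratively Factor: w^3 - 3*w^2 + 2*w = (w - 2)*(w^2 - w) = w*(w - 2)*(w - 1)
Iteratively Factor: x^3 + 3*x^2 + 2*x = (x + 2)*(x^2 + x) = (x + 1)*(x + 2)*(x)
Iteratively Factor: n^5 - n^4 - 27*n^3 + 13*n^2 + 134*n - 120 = (n + 3)*(n^4 - 4*n^3 - 15*n^2 + 58*n - 40) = (n - 5)*(n + 3)*(n^3 + n^2 - 10*n + 8) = (n - 5)*(n + 3)*(n + 4)*(n^2 - 3*n + 2) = (n - 5)*(n - 1)*(n + 3)*(n + 4)*(n - 2)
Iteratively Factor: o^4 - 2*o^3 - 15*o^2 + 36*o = (o - 3)*(o^3 + o^2 - 12*o) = (o - 3)*(o + 4)*(o^2 - 3*o) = (o - 3)^2*(o + 4)*(o)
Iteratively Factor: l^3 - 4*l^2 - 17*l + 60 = (l + 4)*(l^2 - 8*l + 15) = (l - 3)*(l + 4)*(l - 5)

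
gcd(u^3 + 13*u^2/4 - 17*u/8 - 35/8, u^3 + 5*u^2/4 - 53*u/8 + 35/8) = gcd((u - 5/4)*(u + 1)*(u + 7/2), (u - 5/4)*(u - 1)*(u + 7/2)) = u^2 + 9*u/4 - 35/8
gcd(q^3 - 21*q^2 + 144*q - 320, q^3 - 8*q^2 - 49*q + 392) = q - 8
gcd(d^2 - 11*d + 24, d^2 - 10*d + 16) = d - 8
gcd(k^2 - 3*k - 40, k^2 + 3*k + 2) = 1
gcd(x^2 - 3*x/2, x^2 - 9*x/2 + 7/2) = 1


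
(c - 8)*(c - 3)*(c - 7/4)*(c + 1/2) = c^4 - 49*c^3/4 + 295*c^2/8 - 163*c/8 - 21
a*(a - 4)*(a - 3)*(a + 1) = a^4 - 6*a^3 + 5*a^2 + 12*a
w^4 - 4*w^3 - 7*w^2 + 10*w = w*(w - 5)*(w - 1)*(w + 2)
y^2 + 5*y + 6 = (y + 2)*(y + 3)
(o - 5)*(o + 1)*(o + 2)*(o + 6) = o^4 + 4*o^3 - 25*o^2 - 88*o - 60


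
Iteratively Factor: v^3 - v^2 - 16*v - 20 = (v + 2)*(v^2 - 3*v - 10) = (v + 2)^2*(v - 5)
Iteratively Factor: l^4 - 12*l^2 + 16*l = (l - 2)*(l^3 + 2*l^2 - 8*l) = (l - 2)*(l + 4)*(l^2 - 2*l) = l*(l - 2)*(l + 4)*(l - 2)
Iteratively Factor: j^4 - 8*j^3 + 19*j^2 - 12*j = (j - 1)*(j^3 - 7*j^2 + 12*j) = j*(j - 1)*(j^2 - 7*j + 12) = j*(j - 4)*(j - 1)*(j - 3)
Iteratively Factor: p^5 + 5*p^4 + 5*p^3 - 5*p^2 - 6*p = (p + 3)*(p^4 + 2*p^3 - p^2 - 2*p) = p*(p + 3)*(p^3 + 2*p^2 - p - 2) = p*(p + 1)*(p + 3)*(p^2 + p - 2) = p*(p - 1)*(p + 1)*(p + 3)*(p + 2)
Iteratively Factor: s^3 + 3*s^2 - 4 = (s - 1)*(s^2 + 4*s + 4) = (s - 1)*(s + 2)*(s + 2)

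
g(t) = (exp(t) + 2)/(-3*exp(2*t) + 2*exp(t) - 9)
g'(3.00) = 0.02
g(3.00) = -0.02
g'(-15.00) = 0.00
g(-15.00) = -0.22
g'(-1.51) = -0.03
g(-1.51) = -0.26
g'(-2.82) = -0.01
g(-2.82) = -0.23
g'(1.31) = 0.15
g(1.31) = -0.13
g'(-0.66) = -0.04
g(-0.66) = -0.29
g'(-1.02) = -0.04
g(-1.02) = -0.27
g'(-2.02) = -0.02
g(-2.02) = -0.24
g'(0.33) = 0.09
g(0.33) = -0.28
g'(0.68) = 0.16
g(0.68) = -0.24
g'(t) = (exp(t) + 2)*(6*exp(2*t) - 2*exp(t))/(-3*exp(2*t) + 2*exp(t) - 9)^2 + exp(t)/(-3*exp(2*t) + 2*exp(t) - 9)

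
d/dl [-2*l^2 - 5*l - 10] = -4*l - 5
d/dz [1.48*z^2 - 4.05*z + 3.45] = 2.96*z - 4.05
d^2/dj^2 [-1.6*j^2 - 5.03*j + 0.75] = -3.20000000000000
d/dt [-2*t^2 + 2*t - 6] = 2 - 4*t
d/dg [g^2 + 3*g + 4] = 2*g + 3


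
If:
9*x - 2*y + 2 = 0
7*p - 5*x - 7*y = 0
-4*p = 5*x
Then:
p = 35/181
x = -28/181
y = 55/181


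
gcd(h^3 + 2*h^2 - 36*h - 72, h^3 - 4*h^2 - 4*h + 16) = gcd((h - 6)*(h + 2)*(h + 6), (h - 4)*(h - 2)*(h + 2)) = h + 2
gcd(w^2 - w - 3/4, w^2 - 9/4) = w - 3/2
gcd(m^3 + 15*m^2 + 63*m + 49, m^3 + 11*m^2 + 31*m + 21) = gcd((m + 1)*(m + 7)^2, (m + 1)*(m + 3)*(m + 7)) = m^2 + 8*m + 7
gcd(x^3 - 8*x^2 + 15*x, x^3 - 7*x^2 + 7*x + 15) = x^2 - 8*x + 15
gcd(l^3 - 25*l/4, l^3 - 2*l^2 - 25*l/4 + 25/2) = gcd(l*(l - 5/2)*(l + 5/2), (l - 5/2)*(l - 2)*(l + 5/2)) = l^2 - 25/4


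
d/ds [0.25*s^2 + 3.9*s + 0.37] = 0.5*s + 3.9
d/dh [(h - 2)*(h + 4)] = 2*h + 2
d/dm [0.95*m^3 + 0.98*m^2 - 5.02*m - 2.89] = 2.85*m^2 + 1.96*m - 5.02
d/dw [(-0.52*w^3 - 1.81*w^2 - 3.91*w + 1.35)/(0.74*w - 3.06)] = (-0.7696*w^3 + 3.4342*w^2 + 11.0772*w + 10.9656)/(0.5476*w^2 - 4.5288*w + 9.3636)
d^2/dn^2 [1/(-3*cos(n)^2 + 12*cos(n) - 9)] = (4*sin(n)^4/3 - 2*sin(n)^2 + 9*cos(n) - cos(3*n) - 8)/((cos(n) - 3)^3*(cos(n) - 1)^3)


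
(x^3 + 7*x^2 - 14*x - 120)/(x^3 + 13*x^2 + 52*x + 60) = (x - 4)/(x + 2)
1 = 1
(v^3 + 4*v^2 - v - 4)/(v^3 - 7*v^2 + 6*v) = (v^2 + 5*v + 4)/(v*(v - 6))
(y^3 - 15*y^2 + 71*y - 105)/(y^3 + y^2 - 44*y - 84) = (y^2 - 8*y + 15)/(y^2 + 8*y + 12)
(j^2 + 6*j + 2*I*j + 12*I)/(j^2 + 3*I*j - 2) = (j + 6)/(j + I)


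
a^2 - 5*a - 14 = (a - 7)*(a + 2)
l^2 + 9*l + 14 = (l + 2)*(l + 7)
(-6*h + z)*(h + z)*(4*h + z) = -24*h^3 - 26*h^2*z - h*z^2 + z^3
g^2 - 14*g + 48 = (g - 8)*(g - 6)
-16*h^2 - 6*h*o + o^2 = (-8*h + o)*(2*h + o)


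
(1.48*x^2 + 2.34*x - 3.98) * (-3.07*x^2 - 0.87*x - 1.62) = -4.5436*x^4 - 8.4714*x^3 + 7.7852*x^2 - 0.3282*x + 6.4476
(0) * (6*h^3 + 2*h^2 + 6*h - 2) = 0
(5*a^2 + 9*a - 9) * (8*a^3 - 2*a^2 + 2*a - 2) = 40*a^5 + 62*a^4 - 80*a^3 + 26*a^2 - 36*a + 18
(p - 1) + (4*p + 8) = 5*p + 7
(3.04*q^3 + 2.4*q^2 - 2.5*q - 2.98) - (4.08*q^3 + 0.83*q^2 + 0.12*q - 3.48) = -1.04*q^3 + 1.57*q^2 - 2.62*q + 0.5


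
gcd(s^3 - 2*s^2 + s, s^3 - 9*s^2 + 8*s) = s^2 - s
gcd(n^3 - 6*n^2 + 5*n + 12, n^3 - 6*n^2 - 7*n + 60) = n - 4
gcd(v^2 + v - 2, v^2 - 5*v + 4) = v - 1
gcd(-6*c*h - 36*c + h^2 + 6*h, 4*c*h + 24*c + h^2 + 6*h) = h + 6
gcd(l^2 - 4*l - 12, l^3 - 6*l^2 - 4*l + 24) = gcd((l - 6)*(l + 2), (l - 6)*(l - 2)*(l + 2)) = l^2 - 4*l - 12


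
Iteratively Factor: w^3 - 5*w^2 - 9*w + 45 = (w - 3)*(w^2 - 2*w - 15) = (w - 3)*(w + 3)*(w - 5)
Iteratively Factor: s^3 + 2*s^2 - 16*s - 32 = (s - 4)*(s^2 + 6*s + 8) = (s - 4)*(s + 2)*(s + 4)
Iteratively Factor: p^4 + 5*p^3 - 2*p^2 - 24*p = (p - 2)*(p^3 + 7*p^2 + 12*p) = p*(p - 2)*(p^2 + 7*p + 12) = p*(p - 2)*(p + 3)*(p + 4)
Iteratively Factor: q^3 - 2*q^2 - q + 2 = (q - 2)*(q^2 - 1) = (q - 2)*(q + 1)*(q - 1)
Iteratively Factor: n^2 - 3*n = (n)*(n - 3)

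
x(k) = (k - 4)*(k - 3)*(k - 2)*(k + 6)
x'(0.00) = 132.00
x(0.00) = -144.00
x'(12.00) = 5076.00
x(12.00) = 12960.00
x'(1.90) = 20.55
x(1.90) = -1.82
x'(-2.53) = 151.29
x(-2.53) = -567.63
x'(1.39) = 47.51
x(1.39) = -18.94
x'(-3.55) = 38.42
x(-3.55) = -672.43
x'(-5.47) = -485.64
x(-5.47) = -317.56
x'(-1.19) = 179.15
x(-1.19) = -333.67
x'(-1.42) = 181.92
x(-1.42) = -375.24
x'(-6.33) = -888.68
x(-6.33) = 264.94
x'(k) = (k - 4)*(k - 3)*(k - 2) + (k - 4)*(k - 3)*(k + 6) + (k - 4)*(k - 2)*(k + 6) + (k - 3)*(k - 2)*(k + 6)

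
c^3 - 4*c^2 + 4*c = c*(c - 2)^2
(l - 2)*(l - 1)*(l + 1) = l^3 - 2*l^2 - l + 2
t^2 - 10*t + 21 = (t - 7)*(t - 3)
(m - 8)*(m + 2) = m^2 - 6*m - 16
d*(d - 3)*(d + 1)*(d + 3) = d^4 + d^3 - 9*d^2 - 9*d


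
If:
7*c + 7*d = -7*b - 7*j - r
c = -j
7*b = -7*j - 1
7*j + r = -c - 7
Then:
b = r/6 + 43/42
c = r/6 + 7/6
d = -13*r/42 - 43/42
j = -r/6 - 7/6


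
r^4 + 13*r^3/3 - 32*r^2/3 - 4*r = r*(r - 2)*(r + 1/3)*(r + 6)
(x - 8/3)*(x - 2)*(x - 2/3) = x^3 - 16*x^2/3 + 76*x/9 - 32/9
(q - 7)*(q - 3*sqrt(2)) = q^2 - 7*q - 3*sqrt(2)*q + 21*sqrt(2)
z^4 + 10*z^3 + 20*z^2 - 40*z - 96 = (z - 2)*(z + 2)*(z + 4)*(z + 6)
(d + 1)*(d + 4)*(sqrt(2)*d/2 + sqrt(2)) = sqrt(2)*d^3/2 + 7*sqrt(2)*d^2/2 + 7*sqrt(2)*d + 4*sqrt(2)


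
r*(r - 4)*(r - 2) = r^3 - 6*r^2 + 8*r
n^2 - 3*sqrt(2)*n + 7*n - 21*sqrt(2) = (n + 7)*(n - 3*sqrt(2))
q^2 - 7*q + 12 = (q - 4)*(q - 3)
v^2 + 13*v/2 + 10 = (v + 5/2)*(v + 4)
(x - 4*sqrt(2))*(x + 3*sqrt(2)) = x^2 - sqrt(2)*x - 24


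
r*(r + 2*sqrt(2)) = r^2 + 2*sqrt(2)*r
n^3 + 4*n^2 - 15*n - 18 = (n - 3)*(n + 1)*(n + 6)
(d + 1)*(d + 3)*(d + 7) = d^3 + 11*d^2 + 31*d + 21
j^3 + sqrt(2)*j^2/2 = j^2*(j + sqrt(2)/2)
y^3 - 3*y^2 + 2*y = y*(y - 2)*(y - 1)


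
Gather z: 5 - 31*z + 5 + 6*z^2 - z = 6*z^2 - 32*z + 10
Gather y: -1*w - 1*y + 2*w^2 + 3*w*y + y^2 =2*w^2 - w + y^2 + y*(3*w - 1)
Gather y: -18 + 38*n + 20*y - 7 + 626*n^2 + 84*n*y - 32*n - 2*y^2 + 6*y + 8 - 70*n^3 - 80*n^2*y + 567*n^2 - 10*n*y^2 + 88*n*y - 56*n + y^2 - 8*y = -70*n^3 + 1193*n^2 - 50*n + y^2*(-10*n - 1) + y*(-80*n^2 + 172*n + 18) - 17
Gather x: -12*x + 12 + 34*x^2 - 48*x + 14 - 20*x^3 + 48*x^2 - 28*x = -20*x^3 + 82*x^2 - 88*x + 26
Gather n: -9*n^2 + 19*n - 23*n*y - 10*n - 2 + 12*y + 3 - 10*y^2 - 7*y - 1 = -9*n^2 + n*(9 - 23*y) - 10*y^2 + 5*y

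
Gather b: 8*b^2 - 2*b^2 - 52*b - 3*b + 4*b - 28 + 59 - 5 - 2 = 6*b^2 - 51*b + 24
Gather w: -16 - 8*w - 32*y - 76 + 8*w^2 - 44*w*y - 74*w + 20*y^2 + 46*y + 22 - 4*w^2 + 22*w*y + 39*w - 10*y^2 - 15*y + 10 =4*w^2 + w*(-22*y - 43) + 10*y^2 - y - 60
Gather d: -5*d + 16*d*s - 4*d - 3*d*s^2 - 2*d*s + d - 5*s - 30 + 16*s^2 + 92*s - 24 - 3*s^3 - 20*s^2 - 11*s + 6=d*(-3*s^2 + 14*s - 8) - 3*s^3 - 4*s^2 + 76*s - 48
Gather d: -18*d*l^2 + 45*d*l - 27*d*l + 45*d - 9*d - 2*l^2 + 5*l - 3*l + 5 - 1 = d*(-18*l^2 + 18*l + 36) - 2*l^2 + 2*l + 4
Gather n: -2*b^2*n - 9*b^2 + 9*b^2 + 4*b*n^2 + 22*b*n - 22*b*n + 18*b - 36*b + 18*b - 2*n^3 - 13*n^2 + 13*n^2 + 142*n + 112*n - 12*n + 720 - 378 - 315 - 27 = 4*b*n^2 - 2*n^3 + n*(242 - 2*b^2)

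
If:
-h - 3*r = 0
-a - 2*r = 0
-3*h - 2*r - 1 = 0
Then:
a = -2/7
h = -3/7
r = 1/7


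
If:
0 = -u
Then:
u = 0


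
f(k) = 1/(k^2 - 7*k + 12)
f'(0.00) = 0.05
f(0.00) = 0.08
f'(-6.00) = 0.00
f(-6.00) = 0.01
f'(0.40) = 0.07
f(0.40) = 0.11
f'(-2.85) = 0.01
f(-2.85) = 0.02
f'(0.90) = 0.12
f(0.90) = 0.15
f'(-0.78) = 0.03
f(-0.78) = 0.06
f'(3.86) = -49.67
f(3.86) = -8.31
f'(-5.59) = 0.00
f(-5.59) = 0.01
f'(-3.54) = 0.01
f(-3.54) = 0.02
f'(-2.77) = 0.01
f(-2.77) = 0.03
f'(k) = (7 - 2*k)/(k^2 - 7*k + 12)^2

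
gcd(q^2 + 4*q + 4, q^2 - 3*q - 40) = 1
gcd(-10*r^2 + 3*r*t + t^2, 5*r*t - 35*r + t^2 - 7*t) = 5*r + t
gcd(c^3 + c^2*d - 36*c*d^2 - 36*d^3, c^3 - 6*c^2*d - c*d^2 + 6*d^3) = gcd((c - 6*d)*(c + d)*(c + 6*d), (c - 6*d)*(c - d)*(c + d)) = c^2 - 5*c*d - 6*d^2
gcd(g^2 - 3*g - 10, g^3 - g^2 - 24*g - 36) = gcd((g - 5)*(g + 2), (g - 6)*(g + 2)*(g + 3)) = g + 2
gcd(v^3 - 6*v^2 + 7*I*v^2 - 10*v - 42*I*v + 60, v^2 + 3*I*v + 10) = v + 5*I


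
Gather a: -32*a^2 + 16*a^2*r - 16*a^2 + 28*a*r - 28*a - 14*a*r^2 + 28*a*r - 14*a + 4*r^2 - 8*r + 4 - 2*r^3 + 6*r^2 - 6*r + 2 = a^2*(16*r - 48) + a*(-14*r^2 + 56*r - 42) - 2*r^3 + 10*r^2 - 14*r + 6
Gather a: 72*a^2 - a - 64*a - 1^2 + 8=72*a^2 - 65*a + 7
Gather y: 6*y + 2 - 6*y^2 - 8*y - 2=-6*y^2 - 2*y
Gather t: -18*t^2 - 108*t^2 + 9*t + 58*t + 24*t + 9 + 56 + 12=-126*t^2 + 91*t + 77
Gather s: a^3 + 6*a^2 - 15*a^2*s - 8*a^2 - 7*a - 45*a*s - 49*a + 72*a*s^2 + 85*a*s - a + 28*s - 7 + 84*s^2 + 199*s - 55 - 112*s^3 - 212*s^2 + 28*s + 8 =a^3 - 2*a^2 - 57*a - 112*s^3 + s^2*(72*a - 128) + s*(-15*a^2 + 40*a + 255) - 54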